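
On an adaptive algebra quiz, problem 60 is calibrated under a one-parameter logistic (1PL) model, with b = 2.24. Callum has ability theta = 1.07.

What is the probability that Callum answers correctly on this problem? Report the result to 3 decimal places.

P(theta) = 1 / (1 + exp(−(theta − b)))
Exponent: (1.07 − 2.24) = -1.1700
1/(1 + e^{1.1700}) = 0.2369
P = 0.2369

0.237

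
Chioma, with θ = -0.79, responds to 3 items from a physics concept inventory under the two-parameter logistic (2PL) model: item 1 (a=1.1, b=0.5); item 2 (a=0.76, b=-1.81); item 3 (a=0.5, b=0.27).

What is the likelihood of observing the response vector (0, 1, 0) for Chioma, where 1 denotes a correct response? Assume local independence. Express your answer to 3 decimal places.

0.347

P(θ) = 1 / (1 + exp(−a(θ − b)))
P_1 = 1/(1+e^{1.4190}) = 0.1948
P_2 = 1/(1+e^{-0.7752}) = 0.6846
P_3 = 1/(1+e^{0.5300}) = 0.3705
L = (1−P_1) × P_2 × (1−P_3) = 0.8052 × 0.6846 × 0.6295 = 0.34701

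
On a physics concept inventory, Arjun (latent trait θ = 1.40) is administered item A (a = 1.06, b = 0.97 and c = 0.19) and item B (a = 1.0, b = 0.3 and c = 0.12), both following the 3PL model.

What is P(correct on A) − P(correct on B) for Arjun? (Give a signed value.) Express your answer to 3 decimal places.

-0.094

P(θ) = c + (1 − c) · 1 / (1 + exp(−a(θ − b)))
P_A = 0.6857
P_B = 0.7802
P_A − P_B = -0.0945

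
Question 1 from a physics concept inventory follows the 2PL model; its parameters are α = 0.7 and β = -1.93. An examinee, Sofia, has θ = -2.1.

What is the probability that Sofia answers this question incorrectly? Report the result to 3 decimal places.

P(θ) = 1 / (1 + exp(−α(θ − β)))
Exponent: 0.7 × (-2.1 − (-1.93)) = -0.1190
1/(1 + e^{0.1190}) = 0.4703
P(incorrect) = 1 − 0.4703 = 0.5297

0.530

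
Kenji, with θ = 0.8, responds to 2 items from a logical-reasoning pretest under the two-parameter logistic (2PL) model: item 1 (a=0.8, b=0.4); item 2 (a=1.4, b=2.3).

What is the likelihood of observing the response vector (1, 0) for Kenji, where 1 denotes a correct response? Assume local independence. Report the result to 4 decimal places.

P(θ) = 1 / (1 + exp(−a(θ − b)))
P_1 = 1/(1+e^{-0.3200}) = 0.5793
P_2 = 1/(1+e^{2.1000}) = 0.1091
L = P_1 × (1−P_2) = 0.5793 × 0.8909 = 0.51612

0.5161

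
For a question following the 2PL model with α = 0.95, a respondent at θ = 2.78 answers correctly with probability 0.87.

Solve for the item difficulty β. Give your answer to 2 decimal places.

P(θ) = 1 / (1 + exp(−α(θ − β)))
logit(0.87) = ln(0.87/0.13) = 1.9010
β = θ − logit/(α) = 2.78 − 1.9010/0.9500 = 0.7790

0.78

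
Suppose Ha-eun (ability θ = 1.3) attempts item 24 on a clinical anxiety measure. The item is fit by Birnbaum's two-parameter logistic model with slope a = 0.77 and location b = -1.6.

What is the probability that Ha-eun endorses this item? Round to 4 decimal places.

0.9032

P(θ) = 1 / (1 + exp(−a(θ − b)))
Exponent: 0.77 × (1.3 − (-1.6)) = 2.2330
1/(1 + e^{-2.2330}) = 0.9032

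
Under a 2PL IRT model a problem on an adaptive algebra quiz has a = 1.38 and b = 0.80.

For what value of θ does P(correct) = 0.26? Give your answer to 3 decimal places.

P(θ) = 1 / (1 + exp(−a(θ − b)))
logit = ln(0.2600/0.7400) = -1.0460
θ = b + logit/(a) = 0.80 + (-1.0460)/1.3800 = 0.0421

0.042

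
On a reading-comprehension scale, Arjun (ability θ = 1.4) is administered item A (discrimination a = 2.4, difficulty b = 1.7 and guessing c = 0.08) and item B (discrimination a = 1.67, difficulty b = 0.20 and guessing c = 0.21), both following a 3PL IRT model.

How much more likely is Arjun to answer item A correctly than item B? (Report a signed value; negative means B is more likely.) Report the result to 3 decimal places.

P(θ) = c + (1 − c) · 1 / (1 + exp(−a(θ − b)))
P_A = 0.3812
P_B = 0.9062
P_A − P_B = -0.5250

-0.525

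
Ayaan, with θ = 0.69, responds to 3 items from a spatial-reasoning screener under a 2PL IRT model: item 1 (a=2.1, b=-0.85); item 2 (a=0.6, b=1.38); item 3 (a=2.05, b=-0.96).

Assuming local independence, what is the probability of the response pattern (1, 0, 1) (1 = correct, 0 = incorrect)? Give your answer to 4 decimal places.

0.5602

P(θ) = 1 / (1 + exp(−a(θ − b)))
P_1 = 1/(1+e^{-3.2340}) = 0.9621
P_2 = 1/(1+e^{0.4140}) = 0.3980
P_3 = 1/(1+e^{-3.3825}) = 0.9672
L = P_1 × (1−P_2) × P_3 = 0.9621 × 0.6020 × 0.9672 = 0.56020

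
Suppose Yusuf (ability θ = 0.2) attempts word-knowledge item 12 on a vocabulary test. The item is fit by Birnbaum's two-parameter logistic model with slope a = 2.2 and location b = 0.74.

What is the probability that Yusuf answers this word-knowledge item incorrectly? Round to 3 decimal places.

0.766

P(θ) = 1 / (1 + exp(−a(θ − b)))
Exponent: 2.2 × (0.2 − 0.74) = -1.1880
1/(1 + e^{1.1880}) = 0.2336
P(incorrect) = 1 − 0.2336 = 0.7664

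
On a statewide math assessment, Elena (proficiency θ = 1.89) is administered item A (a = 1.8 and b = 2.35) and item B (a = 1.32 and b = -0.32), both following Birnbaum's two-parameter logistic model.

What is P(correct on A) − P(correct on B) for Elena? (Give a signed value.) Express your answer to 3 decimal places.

-0.645

P(θ) = 1 / (1 + exp(−a(θ − b)))
P_A = 0.3041
P_B = 0.9487
P_A − P_B = -0.6446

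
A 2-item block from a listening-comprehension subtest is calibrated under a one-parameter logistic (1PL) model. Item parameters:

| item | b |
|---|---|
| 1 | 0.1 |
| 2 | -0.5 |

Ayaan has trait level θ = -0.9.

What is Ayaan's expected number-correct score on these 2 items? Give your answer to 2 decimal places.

0.67

P(θ) = 1 / (1 + exp(−(θ − b)))
P_1 = 1/(1+e^{1.0000}) = 0.2689
P_2 = 1/(1+e^{0.4000}) = 0.4013
E[score] = 0.2689 + 0.4013 = 0.6703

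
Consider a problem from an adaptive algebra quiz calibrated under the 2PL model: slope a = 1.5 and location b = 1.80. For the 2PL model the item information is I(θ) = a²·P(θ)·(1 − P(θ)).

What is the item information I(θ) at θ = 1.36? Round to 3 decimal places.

P = 1/(1+e^{0.6600}) = 0.3407
P(1−P) = 0.3407 × 0.6593 = 0.2246
I = a² × P(1−P) = 1.5² × 0.2246 = 0.50543

0.505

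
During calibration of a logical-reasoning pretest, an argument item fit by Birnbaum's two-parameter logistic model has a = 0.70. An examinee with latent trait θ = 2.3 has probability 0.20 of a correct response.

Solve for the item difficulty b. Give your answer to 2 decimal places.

4.28

P(θ) = 1 / (1 + exp(−a(θ − b)))
logit(0.20) = ln(0.20/0.80) = -1.3863
b = θ − logit/(a) = 2.3 − (-1.3863)/0.7000 = 4.2804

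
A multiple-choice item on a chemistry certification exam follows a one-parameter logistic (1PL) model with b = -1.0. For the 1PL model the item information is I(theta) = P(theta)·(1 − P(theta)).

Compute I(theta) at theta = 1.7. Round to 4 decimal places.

P = 1/(1+e^{-2.7000}) = 0.9370
P(1−P) = 0.9370 × 0.0630 = 0.0590
I = P(1−P) = 0.05901

0.0590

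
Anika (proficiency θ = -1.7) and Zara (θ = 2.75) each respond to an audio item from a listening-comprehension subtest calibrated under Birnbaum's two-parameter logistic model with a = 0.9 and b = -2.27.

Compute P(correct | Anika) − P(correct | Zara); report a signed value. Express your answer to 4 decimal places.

P(θ) = 1 / (1 + exp(−a(θ − b)))
P(Anika) = 0.6255  [exponent 0.5130]
P(Zara) = 0.9892  [exponent 4.5180]
Difference = 0.6255 − 0.9892 = -0.3637

-0.3637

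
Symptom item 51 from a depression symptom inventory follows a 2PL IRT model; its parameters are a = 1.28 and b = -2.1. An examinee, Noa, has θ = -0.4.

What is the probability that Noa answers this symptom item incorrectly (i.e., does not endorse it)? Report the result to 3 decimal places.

0.102

P(θ) = 1 / (1 + exp(−a(θ − b)))
Exponent: 1.28 × (-0.4 − (-2.1)) = 2.1760
1/(1 + e^{-2.1760}) = 0.8981
P(incorrect) = 1 − 0.8981 = 0.1019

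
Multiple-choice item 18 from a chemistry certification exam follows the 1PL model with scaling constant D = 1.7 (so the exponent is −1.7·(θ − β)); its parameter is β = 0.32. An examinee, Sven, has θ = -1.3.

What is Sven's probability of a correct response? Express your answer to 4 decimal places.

0.0599

P(θ) = 1 / (1 + exp(−D·(θ − β)))
Exponent: 1.7 × (-1.3 − 0.32) = -2.7540
1/(1 + e^{2.7540}) = 0.0599
P = 0.0599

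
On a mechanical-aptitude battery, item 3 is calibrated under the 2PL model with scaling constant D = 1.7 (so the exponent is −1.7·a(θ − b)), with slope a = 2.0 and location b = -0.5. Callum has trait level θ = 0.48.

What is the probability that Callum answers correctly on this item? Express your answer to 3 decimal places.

P(θ) = 1 / (1 + exp(−D·a(θ − b)))
Exponent: 1.7 × 2.0 × (0.48 − (-0.5)) = 3.3320
1/(1 + e^{-3.3320}) = 0.9655
P = 0.9655

0.966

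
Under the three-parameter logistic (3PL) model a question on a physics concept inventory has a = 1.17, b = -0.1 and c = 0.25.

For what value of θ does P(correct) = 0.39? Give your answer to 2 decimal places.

P(θ) = c + (1 − c) · 1 / (1 + exp(−a(θ − b)))
Remove guessing floor: (0.39 − 0.25)/(1 − 0.25) = 0.1867
logit = ln(0.1867/0.8133) = -1.4718
θ = b + logit/(a) = -0.1 + (-1.4718)/1.1700 = -1.3580

-1.36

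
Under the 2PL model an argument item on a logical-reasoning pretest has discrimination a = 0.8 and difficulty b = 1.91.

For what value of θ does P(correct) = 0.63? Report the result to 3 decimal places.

P(θ) = 1 / (1 + exp(−a(θ − b)))
logit = ln(0.6300/0.3700) = 0.5322
θ = b + logit/(a) = 1.91 + 0.5322/0.8000 = 2.5753

2.575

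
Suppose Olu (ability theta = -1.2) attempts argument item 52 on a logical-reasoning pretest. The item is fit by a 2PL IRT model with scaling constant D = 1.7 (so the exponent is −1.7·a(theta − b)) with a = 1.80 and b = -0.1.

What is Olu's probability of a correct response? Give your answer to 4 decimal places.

P(theta) = 1 / (1 + exp(−D·a(theta − b)))
Exponent: 1.7 × 1.80 × (-1.2 − (-0.1)) = -3.3660
1/(1 + e^{3.3660}) = 0.0334
P = 0.0334

0.0334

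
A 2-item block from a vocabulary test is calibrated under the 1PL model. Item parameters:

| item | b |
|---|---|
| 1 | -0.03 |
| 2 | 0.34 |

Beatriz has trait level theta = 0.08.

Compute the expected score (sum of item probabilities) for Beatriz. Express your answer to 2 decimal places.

0.96

P(theta) = 1 / (1 + exp(−(theta − b)))
P_1 = 1/(1+e^{-0.1100}) = 0.5275
P_2 = 1/(1+e^{0.2600}) = 0.4354
E[score] = 0.5275 + 0.4354 = 0.9628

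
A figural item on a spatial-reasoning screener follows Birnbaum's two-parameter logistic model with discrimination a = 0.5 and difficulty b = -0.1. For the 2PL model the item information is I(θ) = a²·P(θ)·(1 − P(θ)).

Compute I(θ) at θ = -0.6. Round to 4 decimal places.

P = 1/(1+e^{0.2500}) = 0.4378
P(1−P) = 0.4378 × 0.5622 = 0.2461
I = a² × P(1−P) = 0.5² × 0.2461 = 0.06153

0.0615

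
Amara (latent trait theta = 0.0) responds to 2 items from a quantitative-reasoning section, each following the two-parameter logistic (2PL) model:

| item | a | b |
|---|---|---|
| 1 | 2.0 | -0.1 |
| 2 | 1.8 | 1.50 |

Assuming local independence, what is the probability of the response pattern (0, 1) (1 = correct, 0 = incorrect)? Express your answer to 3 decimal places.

P(theta) = 1 / (1 + exp(−a(theta − b)))
P_1 = 1/(1+e^{-0.2000}) = 0.5498
P_2 = 1/(1+e^{2.7000}) = 0.0630
L = (1−P_1) × P_2 = 0.4502 × 0.0630 = 0.02835

0.028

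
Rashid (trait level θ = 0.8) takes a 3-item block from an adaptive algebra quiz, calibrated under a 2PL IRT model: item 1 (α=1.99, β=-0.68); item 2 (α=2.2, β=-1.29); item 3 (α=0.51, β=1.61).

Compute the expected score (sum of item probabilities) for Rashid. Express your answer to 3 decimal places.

2.338

P(θ) = 1 / (1 + exp(−α(θ − β)))
P_1 = 1/(1+e^{-2.9452}) = 0.9500
P_2 = 1/(1+e^{-4.5980}) = 0.9900
P_3 = 1/(1+e^{0.4131}) = 0.3982
E[score] = 0.9500 + 0.9900 + 0.3982 = 2.3382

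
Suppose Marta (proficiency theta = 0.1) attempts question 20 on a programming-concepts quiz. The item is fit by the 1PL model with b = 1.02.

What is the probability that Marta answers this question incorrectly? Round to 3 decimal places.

0.715

P(theta) = 1 / (1 + exp(−(theta − b)))
Exponent: (0.1 − 1.02) = -0.9200
1/(1 + e^{0.9200}) = 0.2850
P = 0.2850
P(incorrect) = 1 − 0.2850 = 0.7150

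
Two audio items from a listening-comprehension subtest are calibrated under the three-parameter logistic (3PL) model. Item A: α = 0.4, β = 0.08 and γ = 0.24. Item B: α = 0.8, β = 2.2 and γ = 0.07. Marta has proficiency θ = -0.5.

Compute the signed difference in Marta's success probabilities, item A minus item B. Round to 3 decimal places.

0.410

P(θ) = γ + (1 − γ) · 1 / (1 + exp(−α(θ − β)))
P_A = 0.5761
P_B = 0.1662
P_A − P_B = 0.4100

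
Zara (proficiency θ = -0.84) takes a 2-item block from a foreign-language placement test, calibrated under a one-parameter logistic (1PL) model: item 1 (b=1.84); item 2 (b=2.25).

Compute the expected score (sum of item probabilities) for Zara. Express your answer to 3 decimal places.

0.108

P(θ) = 1 / (1 + exp(−(θ − b)))
P_1 = 1/(1+e^{2.6800}) = 0.0642
P_2 = 1/(1+e^{3.0900}) = 0.0435
E[score] = 0.0642 + 0.0435 = 0.1077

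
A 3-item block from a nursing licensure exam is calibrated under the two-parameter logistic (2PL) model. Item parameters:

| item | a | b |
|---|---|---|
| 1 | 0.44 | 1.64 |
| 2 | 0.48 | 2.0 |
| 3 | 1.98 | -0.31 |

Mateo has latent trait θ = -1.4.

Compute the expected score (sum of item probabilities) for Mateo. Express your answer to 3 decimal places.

P(θ) = 1 / (1 + exp(−a(θ − b)))
P_1 = 1/(1+e^{1.3376}) = 0.2079
P_2 = 1/(1+e^{1.6320}) = 0.1636
P_3 = 1/(1+e^{2.1582}) = 0.1036
E[score] = 0.2079 + 0.1636 + 0.1036 = 0.4750

0.475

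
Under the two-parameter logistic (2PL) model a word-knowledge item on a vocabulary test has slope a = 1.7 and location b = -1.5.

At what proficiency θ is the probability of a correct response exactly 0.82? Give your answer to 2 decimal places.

-0.61

P(θ) = 1 / (1 + exp(−a(θ − b)))
logit = ln(0.8200/0.1800) = 1.5163
θ = b + logit/(a) = -1.5 + 1.5163/1.7000 = -0.6080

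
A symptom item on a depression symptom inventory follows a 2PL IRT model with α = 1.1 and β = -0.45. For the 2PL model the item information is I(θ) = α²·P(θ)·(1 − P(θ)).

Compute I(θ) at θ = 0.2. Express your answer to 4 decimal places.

P = 1/(1+e^{-0.7150}) = 0.6715
P(1−P) = 0.6715 × 0.3285 = 0.2206
I = α² × P(1−P) = 1.1² × 0.2206 = 0.26691

0.2669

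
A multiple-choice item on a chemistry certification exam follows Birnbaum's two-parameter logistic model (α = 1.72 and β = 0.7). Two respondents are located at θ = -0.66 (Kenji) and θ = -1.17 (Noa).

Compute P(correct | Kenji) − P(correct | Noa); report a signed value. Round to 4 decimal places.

0.0494

P(θ) = 1 / (1 + exp(−α(θ − β)))
P(Kenji) = 0.0879  [exponent -2.3392]
P(Noa) = 0.0386  [exponent -3.2164]
Difference = 0.0879 − 0.0386 = 0.0494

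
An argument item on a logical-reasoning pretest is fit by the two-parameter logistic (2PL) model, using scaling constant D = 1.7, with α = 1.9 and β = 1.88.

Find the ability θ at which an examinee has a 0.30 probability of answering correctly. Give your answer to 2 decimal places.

1.62

P(θ) = 1 / (1 + exp(−D·α(θ − β)))
logit = ln(0.3000/0.7000) = -0.8473
θ = β + logit/(1.7·α) = 1.88 + (-0.8473)/3.2300 = 1.6177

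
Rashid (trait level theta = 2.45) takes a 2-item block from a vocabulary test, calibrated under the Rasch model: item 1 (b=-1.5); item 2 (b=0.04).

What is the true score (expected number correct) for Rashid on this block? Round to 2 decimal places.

P(theta) = 1 / (1 + exp(−(theta − b)))
P_1 = 1/(1+e^{-3.9500}) = 0.9811
P_2 = 1/(1+e^{-2.4100}) = 0.9176
E[score] = 0.9811 + 0.9176 = 1.8987

1.90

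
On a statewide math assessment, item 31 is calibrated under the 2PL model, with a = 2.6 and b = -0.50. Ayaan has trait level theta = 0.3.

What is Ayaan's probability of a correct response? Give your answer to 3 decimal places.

0.889

P(theta) = 1 / (1 + exp(−a(theta − b)))
Exponent: 2.6 × (0.3 − (-0.50)) = 2.0800
1/(1 + e^{-2.0800}) = 0.8889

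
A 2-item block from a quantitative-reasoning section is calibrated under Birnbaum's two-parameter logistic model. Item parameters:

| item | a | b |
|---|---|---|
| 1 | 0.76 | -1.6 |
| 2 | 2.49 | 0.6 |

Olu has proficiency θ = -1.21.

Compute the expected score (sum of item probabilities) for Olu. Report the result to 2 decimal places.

P(θ) = 1 / (1 + exp(−a(θ − b)))
P_1 = 1/(1+e^{-0.2964}) = 0.5736
P_2 = 1/(1+e^{4.5069}) = 0.0109
E[score] = 0.5736 + 0.0109 = 0.5845

0.58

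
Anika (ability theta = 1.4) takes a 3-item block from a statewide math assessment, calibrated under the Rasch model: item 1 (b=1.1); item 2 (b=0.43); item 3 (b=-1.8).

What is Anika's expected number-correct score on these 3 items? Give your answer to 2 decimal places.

2.26

P(theta) = 1 / (1 + exp(−(theta − b)))
P_1 = 1/(1+e^{-0.3000}) = 0.5744
P_2 = 1/(1+e^{-0.9700}) = 0.7251
P_3 = 1/(1+e^{-3.2000}) = 0.9608
E[score] = 0.5744 + 0.7251 + 0.9608 = 2.2604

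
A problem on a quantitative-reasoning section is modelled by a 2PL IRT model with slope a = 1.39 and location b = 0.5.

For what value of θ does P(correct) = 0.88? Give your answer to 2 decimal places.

1.93

P(θ) = 1 / (1 + exp(−a(θ − b)))
logit = ln(0.8800/0.1200) = 1.9924
θ = b + logit/(a) = 0.5 + 1.9924/1.3900 = 1.9334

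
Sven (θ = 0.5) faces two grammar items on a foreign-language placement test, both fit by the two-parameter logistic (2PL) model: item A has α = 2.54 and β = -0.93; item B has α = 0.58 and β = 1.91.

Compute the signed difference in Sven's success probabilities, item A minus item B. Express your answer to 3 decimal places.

0.668

P(θ) = 1 / (1 + exp(−α(θ − β)))
P_A = 0.9742
P_B = 0.3062
P_A − P_B = 0.6680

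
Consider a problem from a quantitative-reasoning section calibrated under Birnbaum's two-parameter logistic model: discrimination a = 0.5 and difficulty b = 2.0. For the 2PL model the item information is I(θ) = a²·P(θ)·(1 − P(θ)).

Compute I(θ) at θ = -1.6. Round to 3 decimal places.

P = 1/(1+e^{1.8000}) = 0.1419
P(1−P) = 0.1419 × 0.8581 = 0.1217
I = a² × P(1−P) = 0.5² × 0.1217 = 0.03043

0.030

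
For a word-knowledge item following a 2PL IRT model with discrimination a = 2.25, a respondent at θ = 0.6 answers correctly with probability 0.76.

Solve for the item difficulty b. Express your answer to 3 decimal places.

0.088

P(θ) = 1 / (1 + exp(−a(θ − b)))
logit(0.76) = ln(0.76/0.24) = 1.1527
b = θ − logit/(a) = 0.6 − 1.1527/2.2500 = 0.0877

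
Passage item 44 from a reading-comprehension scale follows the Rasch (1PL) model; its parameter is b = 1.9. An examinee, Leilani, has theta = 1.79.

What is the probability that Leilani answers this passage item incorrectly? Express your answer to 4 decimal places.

P(theta) = 1 / (1 + exp(−(theta − b)))
Exponent: (1.79 − 1.9) = -0.1100
1/(1 + e^{0.1100}) = 0.4725
P = 0.4725
P(incorrect) = 1 − 0.4725 = 0.5275

0.5275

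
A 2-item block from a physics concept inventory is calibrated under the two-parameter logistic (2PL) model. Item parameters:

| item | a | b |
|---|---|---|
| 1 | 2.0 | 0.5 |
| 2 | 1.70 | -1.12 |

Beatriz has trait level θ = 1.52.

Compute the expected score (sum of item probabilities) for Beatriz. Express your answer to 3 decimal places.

P(θ) = 1 / (1 + exp(−a(θ − b)))
P_1 = 1/(1+e^{-2.0400}) = 0.8849
P_2 = 1/(1+e^{-4.4880}) = 0.9889
E[score] = 0.8849 + 0.9889 = 1.8738

1.874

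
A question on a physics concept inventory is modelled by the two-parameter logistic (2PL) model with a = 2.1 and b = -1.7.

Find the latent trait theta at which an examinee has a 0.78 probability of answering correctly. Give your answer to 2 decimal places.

P(theta) = 1 / (1 + exp(−a(theta − b)))
logit = ln(0.7800/0.2200) = 1.2657
theta = b + logit/(a) = -1.7 + 1.2657/2.1000 = -1.0973

-1.10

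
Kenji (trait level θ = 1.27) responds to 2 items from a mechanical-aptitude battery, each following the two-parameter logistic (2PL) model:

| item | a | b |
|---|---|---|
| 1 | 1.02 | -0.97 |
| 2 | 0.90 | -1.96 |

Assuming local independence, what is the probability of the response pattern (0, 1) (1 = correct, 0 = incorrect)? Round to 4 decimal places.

0.0876

P(θ) = 1 / (1 + exp(−a(θ − b)))
P_1 = 1/(1+e^{-2.2848}) = 0.9076
P_2 = 1/(1+e^{-2.9070}) = 0.9482
L = (1−P_1) × P_2 = 0.0924 × 0.9482 = 0.08760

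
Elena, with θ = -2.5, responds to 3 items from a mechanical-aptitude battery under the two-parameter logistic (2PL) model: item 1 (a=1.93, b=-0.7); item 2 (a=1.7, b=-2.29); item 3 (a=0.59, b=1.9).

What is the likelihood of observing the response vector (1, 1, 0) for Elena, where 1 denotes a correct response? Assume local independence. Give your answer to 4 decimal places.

0.0115

P(θ) = 1 / (1 + exp(−a(θ − b)))
P_1 = 1/(1+e^{3.4740}) = 0.0301
P_2 = 1/(1+e^{0.3570}) = 0.4117
P_3 = 1/(1+e^{2.5960}) = 0.0694
L = P_1 × P_2 × (1−P_3) = 0.0301 × 0.4117 × 0.9306 = 0.01152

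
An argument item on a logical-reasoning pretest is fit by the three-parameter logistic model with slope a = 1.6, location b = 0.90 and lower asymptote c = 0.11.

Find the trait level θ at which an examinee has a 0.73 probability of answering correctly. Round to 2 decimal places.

1.42

P(θ) = c + (1 − c) · 1 / (1 + exp(−a(θ − b)))
Remove guessing floor: (0.73 − 0.11)/(1 − 0.11) = 0.6966
logit = ln(0.6966/0.3034) = 0.8313
θ = b + logit/(a) = 0.90 + 0.8313/1.6000 = 1.4196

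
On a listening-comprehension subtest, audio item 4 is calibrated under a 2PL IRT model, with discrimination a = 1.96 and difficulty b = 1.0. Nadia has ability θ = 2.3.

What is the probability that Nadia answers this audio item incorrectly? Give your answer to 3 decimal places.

0.073

P(θ) = 1 / (1 + exp(−a(θ − b)))
Exponent: 1.96 × (2.3 − 1.0) = 2.5480
1/(1 + e^{-2.5480}) = 0.9274
P(incorrect) = 1 − 0.9274 = 0.0726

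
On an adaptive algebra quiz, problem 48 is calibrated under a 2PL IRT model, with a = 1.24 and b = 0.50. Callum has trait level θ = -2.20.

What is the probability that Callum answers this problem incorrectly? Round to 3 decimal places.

P(θ) = 1 / (1 + exp(−a(θ − b)))
Exponent: 1.24 × (-2.20 − 0.50) = -3.3480
1/(1 + e^{3.3480}) = 0.0340
P(incorrect) = 1 − 0.0340 = 0.9660

0.966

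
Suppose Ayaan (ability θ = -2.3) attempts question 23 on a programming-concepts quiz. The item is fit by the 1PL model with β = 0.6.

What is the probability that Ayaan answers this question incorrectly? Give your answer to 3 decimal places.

0.948

P(θ) = 1 / (1 + exp(−(θ − β)))
Exponent: (-2.3 − 0.6) = -2.9000
1/(1 + e^{2.9000}) = 0.0522
P = 0.0522
P(incorrect) = 1 − 0.0522 = 0.9478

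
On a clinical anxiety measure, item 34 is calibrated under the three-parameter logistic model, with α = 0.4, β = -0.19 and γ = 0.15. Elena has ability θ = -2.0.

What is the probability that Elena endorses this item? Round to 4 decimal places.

P(θ) = γ + (1 − γ) · 1 / (1 + exp(−α(θ − β)))
Exponent: 0.4 × (-2.0 − (-0.19)) = -0.7240
1/(1 + e^{0.7240}) = 0.3265
P = 0.15 + 0.85 × 0.3265 = 0.4275

0.4275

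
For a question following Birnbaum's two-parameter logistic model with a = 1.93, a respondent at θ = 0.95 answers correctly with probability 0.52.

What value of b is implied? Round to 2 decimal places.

P(θ) = 1 / (1 + exp(−a(θ − b)))
logit(0.52) = ln(0.52/0.48) = 0.0800
b = θ − logit/(a) = 0.95 − 0.0800/1.9300 = 0.9085

0.91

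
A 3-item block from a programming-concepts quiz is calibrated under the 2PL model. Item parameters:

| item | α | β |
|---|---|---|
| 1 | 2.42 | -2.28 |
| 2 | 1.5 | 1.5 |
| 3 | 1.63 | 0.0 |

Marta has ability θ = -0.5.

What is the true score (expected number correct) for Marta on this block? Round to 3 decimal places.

P(θ) = 1 / (1 + exp(−α(θ − β)))
P_1 = 1/(1+e^{-4.3076}) = 0.9867
P_2 = 1/(1+e^{3.0000}) = 0.0474
P_3 = 1/(1+e^{0.8150}) = 0.3068
E[score] = 0.9867 + 0.0474 + 0.3068 = 1.3410

1.341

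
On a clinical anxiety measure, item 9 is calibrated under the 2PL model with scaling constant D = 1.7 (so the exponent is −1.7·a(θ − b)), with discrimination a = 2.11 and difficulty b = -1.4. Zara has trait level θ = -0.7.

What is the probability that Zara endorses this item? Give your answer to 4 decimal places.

0.9249

P(θ) = 1 / (1 + exp(−D·a(θ − b)))
Exponent: 1.7 × 2.11 × (-0.7 − (-1.4)) = 2.5109
1/(1 + e^{-2.5109}) = 0.9249
P = 0.9249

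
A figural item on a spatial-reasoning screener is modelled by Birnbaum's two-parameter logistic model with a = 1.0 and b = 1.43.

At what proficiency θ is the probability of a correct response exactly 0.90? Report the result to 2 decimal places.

3.63

P(θ) = 1 / (1 + exp(−a(θ − b)))
logit = ln(0.9000/0.1000) = 2.1972
θ = b + logit/(a) = 1.43 + 2.1972/1.0000 = 3.6272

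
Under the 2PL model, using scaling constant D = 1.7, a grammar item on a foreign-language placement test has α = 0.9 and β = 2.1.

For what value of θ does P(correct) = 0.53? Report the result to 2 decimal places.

P(θ) = 1 / (1 + exp(−D·α(θ − β)))
logit = ln(0.5300/0.4700) = 0.1201
θ = β + logit/(1.7·α) = 2.1 + 0.1201/1.5300 = 2.1785

2.18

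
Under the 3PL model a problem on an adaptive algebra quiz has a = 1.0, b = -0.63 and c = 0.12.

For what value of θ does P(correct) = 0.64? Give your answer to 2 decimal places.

P(θ) = c + (1 − c) · 1 / (1 + exp(−a(θ − b)))
Remove guessing floor: (0.64 − 0.12)/(1 − 0.12) = 0.5909
logit = ln(0.5909/0.4091) = 0.3677
θ = b + logit/(a) = -0.63 + 0.3677/1.0000 = -0.2623

-0.26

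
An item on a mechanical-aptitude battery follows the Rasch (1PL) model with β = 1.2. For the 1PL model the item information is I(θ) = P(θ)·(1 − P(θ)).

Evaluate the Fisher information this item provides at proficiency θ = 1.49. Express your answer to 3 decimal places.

0.245

P = 1/(1+e^{-0.2900}) = 0.5720
P(1−P) = 0.5720 × 0.4280 = 0.2448
I = P(1−P) = 0.24482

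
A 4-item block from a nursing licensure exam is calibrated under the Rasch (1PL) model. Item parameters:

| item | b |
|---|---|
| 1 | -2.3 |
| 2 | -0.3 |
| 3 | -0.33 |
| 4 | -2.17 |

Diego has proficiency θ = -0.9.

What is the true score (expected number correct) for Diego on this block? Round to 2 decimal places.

2.30

P(θ) = 1 / (1 + exp(−(θ − b)))
P_1 = 1/(1+e^{-1.4000}) = 0.8022
P_2 = 1/(1+e^{0.6000}) = 0.3543
P_3 = 1/(1+e^{0.5700}) = 0.3612
P_4 = 1/(1+e^{-1.2700}) = 0.7807
E[score] = 0.8022 + 0.3543 + 0.3612 + 0.7807 = 2.2985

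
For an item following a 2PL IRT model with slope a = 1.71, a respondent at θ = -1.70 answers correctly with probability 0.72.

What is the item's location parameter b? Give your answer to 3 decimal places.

P(θ) = 1 / (1 + exp(−a(θ − b)))
logit(0.72) = ln(0.72/0.28) = 0.9445
b = θ − logit/(a) = -1.70 − 0.9445/1.7100 = -2.2523

-2.252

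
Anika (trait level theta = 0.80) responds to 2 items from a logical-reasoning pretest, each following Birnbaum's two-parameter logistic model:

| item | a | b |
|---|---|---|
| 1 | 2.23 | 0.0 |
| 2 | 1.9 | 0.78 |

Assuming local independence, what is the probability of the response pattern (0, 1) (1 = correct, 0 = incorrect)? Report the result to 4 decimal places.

0.0733

P(theta) = 1 / (1 + exp(−a(theta − b)))
P_1 = 1/(1+e^{-1.7840}) = 0.8562
P_2 = 1/(1+e^{-0.0380}) = 0.5095
L = (1−P_1) × P_2 = 0.1438 × 0.5095 = 0.07327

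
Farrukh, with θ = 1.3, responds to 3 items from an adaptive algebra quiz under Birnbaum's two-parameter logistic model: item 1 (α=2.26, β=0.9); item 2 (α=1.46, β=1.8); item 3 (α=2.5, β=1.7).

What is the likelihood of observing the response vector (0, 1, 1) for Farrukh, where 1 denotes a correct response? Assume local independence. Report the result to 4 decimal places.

0.0252

P(θ) = 1 / (1 + exp(−α(θ − β)))
P_1 = 1/(1+e^{-0.9040}) = 0.7118
P_2 = 1/(1+e^{0.7300}) = 0.3252
P_3 = 1/(1+e^{1.0000}) = 0.2689
L = (1−P_1) × P_2 × P_3 = 0.2882 × 0.3252 × 0.2689 = 0.02521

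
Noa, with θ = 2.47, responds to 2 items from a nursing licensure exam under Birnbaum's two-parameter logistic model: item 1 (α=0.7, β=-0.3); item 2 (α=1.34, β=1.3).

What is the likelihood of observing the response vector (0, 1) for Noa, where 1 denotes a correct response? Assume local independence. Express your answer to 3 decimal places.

0.104

P(θ) = 1 / (1 + exp(−α(θ − β)))
P_1 = 1/(1+e^{-1.9390}) = 0.8742
P_2 = 1/(1+e^{-1.5678}) = 0.8275
L = (1−P_1) × P_2 = 0.1258 × 0.8275 = 0.10406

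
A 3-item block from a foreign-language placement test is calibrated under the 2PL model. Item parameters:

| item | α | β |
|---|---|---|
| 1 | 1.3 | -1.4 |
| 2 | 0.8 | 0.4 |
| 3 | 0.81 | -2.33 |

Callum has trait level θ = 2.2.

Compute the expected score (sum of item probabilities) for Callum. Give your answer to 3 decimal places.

2.774

P(θ) = 1 / (1 + exp(−α(θ − β)))
P_1 = 1/(1+e^{-4.6800}) = 0.9908
P_2 = 1/(1+e^{-1.4400}) = 0.8085
P_3 = 1/(1+e^{-3.6693}) = 0.9751
E[score] = 0.9908 + 0.8085 + 0.9751 = 2.7744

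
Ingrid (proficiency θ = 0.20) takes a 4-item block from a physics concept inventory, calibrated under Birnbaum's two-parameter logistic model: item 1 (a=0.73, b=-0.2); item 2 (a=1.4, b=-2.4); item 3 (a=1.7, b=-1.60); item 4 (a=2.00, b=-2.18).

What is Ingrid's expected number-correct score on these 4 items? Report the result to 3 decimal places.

P(θ) = 1 / (1 + exp(−a(θ − b)))
P_1 = 1/(1+e^{-0.2920}) = 0.5725
P_2 = 1/(1+e^{-3.6400}) = 0.9744
P_3 = 1/(1+e^{-3.0600}) = 0.9552
P_4 = 1/(1+e^{-4.7600}) = 0.9915
E[score] = 0.5725 + 0.9744 + 0.9552 + 0.9915 = 3.4936

3.494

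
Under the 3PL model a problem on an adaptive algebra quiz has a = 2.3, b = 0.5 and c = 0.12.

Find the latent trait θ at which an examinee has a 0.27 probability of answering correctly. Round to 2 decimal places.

-0.19

P(θ) = c + (1 − c) · 1 / (1 + exp(−a(θ − b)))
Remove guessing floor: (0.27 − 0.12)/(1 − 0.12) = 0.1705
logit = ln(0.1705/0.8295) = -1.5824
θ = b + logit/(a) = 0.5 + (-1.5824)/2.3000 = -0.1880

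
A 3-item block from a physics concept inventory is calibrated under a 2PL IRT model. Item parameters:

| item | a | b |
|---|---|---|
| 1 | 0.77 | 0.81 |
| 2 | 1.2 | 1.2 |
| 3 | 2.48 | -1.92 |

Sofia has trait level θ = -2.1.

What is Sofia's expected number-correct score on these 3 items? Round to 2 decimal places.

0.51

P(θ) = 1 / (1 + exp(−a(θ − b)))
P_1 = 1/(1+e^{2.2407}) = 0.0962
P_2 = 1/(1+e^{3.9600}) = 0.0187
P_3 = 1/(1+e^{0.4464}) = 0.3902
E[score] = 0.0962 + 0.0187 + 0.3902 = 0.5051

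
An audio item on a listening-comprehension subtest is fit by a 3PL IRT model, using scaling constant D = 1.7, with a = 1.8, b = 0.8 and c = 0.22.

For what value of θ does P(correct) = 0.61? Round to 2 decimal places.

P(θ) = c + (1 − c) · 1 / (1 + exp(−D·a(θ − b)))
Remove guessing floor: (0.61 − 0.22)/(1 − 0.22) = 0.5000
logit = ln(0.5000/0.5000) = 0.0000
θ = b + logit/(1.7·a) = 0.8 + 0.0000/3.0600 = 0.8000

0.80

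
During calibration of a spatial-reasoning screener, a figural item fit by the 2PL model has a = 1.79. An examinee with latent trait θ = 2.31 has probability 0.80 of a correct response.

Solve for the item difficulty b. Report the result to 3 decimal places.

1.536

P(θ) = 1 / (1 + exp(−a(θ − b)))
logit(0.80) = ln(0.80/0.20) = 1.3863
b = θ − logit/(a) = 2.31 − 1.3863/1.7900 = 1.5355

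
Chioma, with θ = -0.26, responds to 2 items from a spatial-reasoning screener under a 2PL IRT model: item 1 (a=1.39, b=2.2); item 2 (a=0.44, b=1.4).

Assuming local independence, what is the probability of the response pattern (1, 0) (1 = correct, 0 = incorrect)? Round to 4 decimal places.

P(θ) = 1 / (1 + exp(−a(θ − b)))
P_1 = 1/(1+e^{3.4194}) = 0.0317
P_2 = 1/(1+e^{0.7304}) = 0.3251
L = P_1 × (1−P_2) = 0.0317 × 0.6749 = 0.02139

0.0214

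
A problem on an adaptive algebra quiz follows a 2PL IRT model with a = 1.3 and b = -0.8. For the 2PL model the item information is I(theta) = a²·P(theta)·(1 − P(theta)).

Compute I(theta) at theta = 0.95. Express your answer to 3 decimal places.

0.143

P = 1/(1+e^{-2.2750}) = 0.9068
P(1−P) = 0.9068 × 0.0932 = 0.0845
I = a² × P(1−P) = 1.3² × 0.0845 = 0.14285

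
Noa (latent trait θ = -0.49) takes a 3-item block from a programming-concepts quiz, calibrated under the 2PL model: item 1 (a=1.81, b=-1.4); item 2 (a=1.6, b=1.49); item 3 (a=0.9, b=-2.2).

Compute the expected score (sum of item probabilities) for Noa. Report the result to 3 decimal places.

1.702

P(θ) = 1 / (1 + exp(−a(θ − b)))
P_1 = 1/(1+e^{-1.6471}) = 0.8385
P_2 = 1/(1+e^{3.1680}) = 0.0404
P_3 = 1/(1+e^{-1.5390}) = 0.8233
E[score] = 0.8385 + 0.0404 + 0.8233 = 1.7022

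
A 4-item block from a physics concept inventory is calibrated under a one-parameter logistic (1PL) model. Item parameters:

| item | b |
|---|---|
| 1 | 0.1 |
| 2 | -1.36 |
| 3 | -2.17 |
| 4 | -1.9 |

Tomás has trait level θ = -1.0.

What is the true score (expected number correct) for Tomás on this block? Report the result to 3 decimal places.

P(θ) = 1 / (1 + exp(−(θ − b)))
P_1 = 1/(1+e^{1.1000}) = 0.2497
P_2 = 1/(1+e^{-0.3600}) = 0.5890
P_3 = 1/(1+e^{-1.1700}) = 0.7631
P_4 = 1/(1+e^{-0.9000}) = 0.7109
E[score] = 0.2497 + 0.5890 + 0.7631 + 0.7109 = 2.3129

2.313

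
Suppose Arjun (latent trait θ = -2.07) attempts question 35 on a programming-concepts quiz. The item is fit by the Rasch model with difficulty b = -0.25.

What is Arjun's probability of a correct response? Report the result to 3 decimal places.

0.139

P(θ) = 1 / (1 + exp(−(θ − b)))
Exponent: (-2.07 − (-0.25)) = -1.8200
1/(1 + e^{1.8200}) = 0.1394
P = 0.1394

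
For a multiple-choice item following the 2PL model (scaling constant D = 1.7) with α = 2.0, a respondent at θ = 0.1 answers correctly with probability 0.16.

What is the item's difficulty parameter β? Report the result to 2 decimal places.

0.59

P(θ) = 1 / (1 + exp(−D·α(θ − β)))
logit(0.16) = ln(0.16/0.84) = -1.6582
β = θ − logit/(1.7·α) = 0.1 − (-1.6582)/3.4000 = 0.5877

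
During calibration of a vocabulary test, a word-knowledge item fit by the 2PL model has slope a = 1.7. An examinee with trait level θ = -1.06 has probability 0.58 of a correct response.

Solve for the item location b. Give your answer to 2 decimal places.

P(θ) = 1 / (1 + exp(−a(θ − b)))
logit(0.58) = ln(0.58/0.42) = 0.3228
b = θ − logit/(a) = -1.06 − 0.3228/1.7000 = -1.2499

-1.25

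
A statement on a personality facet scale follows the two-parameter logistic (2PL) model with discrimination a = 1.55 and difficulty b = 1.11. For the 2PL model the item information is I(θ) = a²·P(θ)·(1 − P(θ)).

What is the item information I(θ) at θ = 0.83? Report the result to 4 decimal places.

0.5732

P = 1/(1+e^{0.4340}) = 0.3932
P(1−P) = 0.3932 × 0.6068 = 0.2386
I = a² × P(1−P) = 1.55² × 0.2386 = 0.57321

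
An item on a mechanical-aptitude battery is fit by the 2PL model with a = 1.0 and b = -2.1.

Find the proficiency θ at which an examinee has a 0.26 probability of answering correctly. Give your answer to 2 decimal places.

P(θ) = 1 / (1 + exp(−a(θ − b)))
logit = ln(0.2600/0.7400) = -1.0460
θ = b + logit/(a) = -2.1 + (-1.0460)/1.0000 = -3.1460

-3.15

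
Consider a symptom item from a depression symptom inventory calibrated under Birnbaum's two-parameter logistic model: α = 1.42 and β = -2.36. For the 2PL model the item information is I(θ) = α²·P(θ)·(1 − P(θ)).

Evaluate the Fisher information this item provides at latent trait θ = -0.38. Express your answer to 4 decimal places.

P = 1/(1+e^{-2.8116}) = 0.9433
P(1−P) = 0.9433 × 0.0567 = 0.0535
I = α² × P(1−P) = 1.42² × 0.0535 = 0.10785

0.1078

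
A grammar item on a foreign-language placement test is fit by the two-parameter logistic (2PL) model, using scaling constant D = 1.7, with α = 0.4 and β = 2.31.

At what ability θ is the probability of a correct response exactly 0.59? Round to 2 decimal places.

2.85

P(θ) = 1 / (1 + exp(−D·α(θ − β)))
logit = ln(0.5900/0.4100) = 0.3640
θ = β + logit/(1.7·α) = 2.31 + 0.3640/0.6800 = 2.8452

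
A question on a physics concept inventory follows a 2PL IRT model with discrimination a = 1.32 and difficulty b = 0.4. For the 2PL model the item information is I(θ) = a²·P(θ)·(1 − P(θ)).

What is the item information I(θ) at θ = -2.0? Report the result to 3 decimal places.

0.068

P = 1/(1+e^{3.1680}) = 0.0404
P(1−P) = 0.0404 × 0.9596 = 0.0388
I = a² × P(1−P) = 1.32² × 0.0388 = 0.06753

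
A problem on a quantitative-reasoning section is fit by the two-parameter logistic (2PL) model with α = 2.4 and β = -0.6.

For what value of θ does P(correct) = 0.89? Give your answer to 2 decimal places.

P(θ) = 1 / (1 + exp(−α(θ − β)))
logit = ln(0.8900/0.1100) = 2.0907
θ = β + logit/(α) = -0.6 + 2.0907/2.4000 = 0.2711

0.27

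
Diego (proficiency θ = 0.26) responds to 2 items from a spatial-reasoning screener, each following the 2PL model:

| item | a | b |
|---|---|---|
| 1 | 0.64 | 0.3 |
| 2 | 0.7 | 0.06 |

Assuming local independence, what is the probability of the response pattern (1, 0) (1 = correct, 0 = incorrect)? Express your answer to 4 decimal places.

0.2296

P(θ) = 1 / (1 + exp(−a(θ − b)))
P_1 = 1/(1+e^{0.0256}) = 0.4936
P_2 = 1/(1+e^{-0.1400}) = 0.5349
L = P_1 × (1−P_2) = 0.4936 × 0.4651 = 0.22955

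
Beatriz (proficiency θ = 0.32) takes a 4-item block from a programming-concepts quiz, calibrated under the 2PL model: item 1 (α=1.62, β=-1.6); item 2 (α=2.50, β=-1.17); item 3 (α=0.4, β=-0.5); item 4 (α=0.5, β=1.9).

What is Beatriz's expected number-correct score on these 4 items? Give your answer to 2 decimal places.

P(θ) = 1 / (1 + exp(−α(θ − β)))
P_1 = 1/(1+e^{-3.1104}) = 0.9573
P_2 = 1/(1+e^{-3.7250}) = 0.9765
P_3 = 1/(1+e^{-0.3280}) = 0.5813
P_4 = 1/(1+e^{0.7900}) = 0.3122
E[score] = 0.9573 + 0.9765 + 0.5813 + 0.3122 = 2.8272

2.83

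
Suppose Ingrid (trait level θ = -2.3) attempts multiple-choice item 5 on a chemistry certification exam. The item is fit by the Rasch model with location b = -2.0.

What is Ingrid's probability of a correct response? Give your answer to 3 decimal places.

P(θ) = 1 / (1 + exp(−(θ − b)))
Exponent: (-2.3 − (-2.0)) = -0.3000
1/(1 + e^{0.3000}) = 0.4256
P = 0.4256

0.426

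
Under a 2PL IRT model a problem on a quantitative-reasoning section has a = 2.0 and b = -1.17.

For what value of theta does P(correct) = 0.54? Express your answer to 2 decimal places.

-1.09

P(theta) = 1 / (1 + exp(−a(theta − b)))
logit = ln(0.5400/0.4600) = 0.1603
theta = b + logit/(a) = -1.17 + 0.1603/2.0000 = -1.0898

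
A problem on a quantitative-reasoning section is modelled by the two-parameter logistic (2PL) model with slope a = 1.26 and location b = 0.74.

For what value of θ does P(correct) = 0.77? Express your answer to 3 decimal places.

1.699

P(θ) = 1 / (1 + exp(−a(θ − b)))
logit = ln(0.7700/0.2300) = 1.2083
θ = b + logit/(a) = 0.74 + 1.2083/1.2600 = 1.6990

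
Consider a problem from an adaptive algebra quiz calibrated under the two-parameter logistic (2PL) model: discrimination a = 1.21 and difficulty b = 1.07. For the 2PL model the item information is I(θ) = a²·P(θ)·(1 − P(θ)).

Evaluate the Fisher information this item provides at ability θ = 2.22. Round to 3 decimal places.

0.234

P = 1/(1+e^{-1.3915}) = 0.8008
P(1−P) = 0.8008 × 0.1992 = 0.1595
I = a² × P(1−P) = 1.21² × 0.1595 = 0.23352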